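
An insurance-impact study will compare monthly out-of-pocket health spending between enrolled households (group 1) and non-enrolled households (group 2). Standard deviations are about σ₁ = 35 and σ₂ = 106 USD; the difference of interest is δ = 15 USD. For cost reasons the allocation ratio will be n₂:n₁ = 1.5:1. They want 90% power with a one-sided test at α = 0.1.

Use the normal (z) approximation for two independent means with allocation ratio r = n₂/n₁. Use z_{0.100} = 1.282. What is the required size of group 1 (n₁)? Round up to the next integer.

n₁ = 255

n₁ = (z_α + z_β)² · (σ₁² + σ₂²/r) / δ²
   = (1.282 + 1.282)² · (35² + 106²/1.5) / 15²
   = 6.5741 · (1225 + 7490.7) / 225
   = 6.5741 · 8715.7 / 225
   = 254.66
Round up → n₁ = 255; n₂ = r·n₁ = 1.5 × 255 = 383.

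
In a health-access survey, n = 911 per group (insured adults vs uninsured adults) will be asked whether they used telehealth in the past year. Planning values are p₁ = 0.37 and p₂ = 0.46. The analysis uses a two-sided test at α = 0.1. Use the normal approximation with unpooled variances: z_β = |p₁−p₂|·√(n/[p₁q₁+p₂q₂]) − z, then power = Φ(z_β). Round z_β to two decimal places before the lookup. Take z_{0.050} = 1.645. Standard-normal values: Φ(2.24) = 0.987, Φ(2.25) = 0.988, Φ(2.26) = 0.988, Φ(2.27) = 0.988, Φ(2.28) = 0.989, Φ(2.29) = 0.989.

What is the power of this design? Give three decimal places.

z_β = |p₁−p₂|·√(n/[p₁q₁+p₂q₂]) − z_{α/2}
    = 0.09 · √(911/0.4815) − 1.645
    = 0.09 · 43.4972 − 1.645
    = 3.9147 − 1.645 = 2.2697 → 2.27
Power = Φ(2.27) = 0.988.

Power ≈ 0.988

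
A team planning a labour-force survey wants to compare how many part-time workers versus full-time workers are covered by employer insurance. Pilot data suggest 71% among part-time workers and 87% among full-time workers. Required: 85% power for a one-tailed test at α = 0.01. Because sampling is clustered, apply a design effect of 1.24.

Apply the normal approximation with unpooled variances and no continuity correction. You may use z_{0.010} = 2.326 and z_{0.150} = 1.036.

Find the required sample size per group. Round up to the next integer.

n = (z_α + z_β)² · [p₁(1−p₁) + p₂(1−p₂)] / (p₁ − p₂)²
  = (2.326 + 1.036)² · (0.71·0.29 + 0.87·0.13) / (-0.16)²
  = (3.362)² · (0.2059 + 0.1131) / 0.0256
  = 11.3030 · 0.3190 / 0.0256
  = 140.85
Design effect: 1.24 × 140.85 = 174.65.
Round up → n = 175 per group.

n = 175 per group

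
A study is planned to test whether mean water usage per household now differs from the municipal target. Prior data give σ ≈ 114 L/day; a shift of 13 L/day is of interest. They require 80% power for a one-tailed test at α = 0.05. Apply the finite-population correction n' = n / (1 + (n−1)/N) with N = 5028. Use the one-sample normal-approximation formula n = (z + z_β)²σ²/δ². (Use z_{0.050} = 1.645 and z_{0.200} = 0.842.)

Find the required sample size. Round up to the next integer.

n = (z_α + z_β)² · σ² / δ²
  = (1.645 + 0.842)² · 114² / 13²
  = 6.1852 · 12996 / 169
  = 475.64
Finite-population correction (N = 5028): 475.64 / (1 + (475.64 − 1)/5028) = 434.61.
Round up → n = 435.

n = 435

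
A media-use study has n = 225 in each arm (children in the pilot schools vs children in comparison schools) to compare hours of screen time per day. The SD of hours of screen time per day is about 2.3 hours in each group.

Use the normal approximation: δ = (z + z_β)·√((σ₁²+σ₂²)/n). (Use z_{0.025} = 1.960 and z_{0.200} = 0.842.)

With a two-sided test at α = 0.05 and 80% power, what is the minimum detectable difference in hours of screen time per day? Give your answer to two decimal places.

δ = (z_{α/2} + z_β) · √((σ₁²+σ₂²)/n)
  = (1.960 + 0.842) · √(10.58/225)
  = 2.802 · √0.04702
  = 2.802 · 0.2168
  = 0.6076

Minimum detectable difference ≈ 0.61 hours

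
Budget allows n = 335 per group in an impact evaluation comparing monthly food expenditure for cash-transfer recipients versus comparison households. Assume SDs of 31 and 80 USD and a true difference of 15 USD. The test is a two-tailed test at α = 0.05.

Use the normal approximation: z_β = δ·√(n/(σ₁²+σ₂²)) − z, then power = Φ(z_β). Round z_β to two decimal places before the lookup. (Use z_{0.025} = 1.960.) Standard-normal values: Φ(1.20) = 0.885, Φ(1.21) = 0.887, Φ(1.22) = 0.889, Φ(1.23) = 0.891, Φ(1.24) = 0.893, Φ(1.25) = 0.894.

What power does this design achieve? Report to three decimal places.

Power ≈ 0.893

z_β = δ·√(n/(σ₁²+σ₂²)) − z_{α/2}
    = 15 · √(335/7361) − 1.960
    = 15 · 0.21333 − 1.960
    = 3.2000 − 1.960 = 1.2400 → 1.24
Power = Φ(1.24) = 0.893.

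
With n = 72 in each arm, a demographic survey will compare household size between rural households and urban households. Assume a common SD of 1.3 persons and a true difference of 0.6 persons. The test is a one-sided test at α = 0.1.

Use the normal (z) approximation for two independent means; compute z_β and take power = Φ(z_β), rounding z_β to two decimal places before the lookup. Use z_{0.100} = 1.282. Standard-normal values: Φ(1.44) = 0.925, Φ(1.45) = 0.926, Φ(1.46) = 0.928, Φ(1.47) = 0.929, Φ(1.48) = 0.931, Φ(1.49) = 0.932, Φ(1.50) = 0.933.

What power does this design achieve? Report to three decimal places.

z_β = δ·√(n/(σ₁²+σ₂²)) − z_α
    = 0.6 · √(72/3.38) − 1.282
    = 0.6 · 4.61538 − 1.282
    = 2.7692 − 1.282 = 1.4872 → 1.49
Power = Φ(1.49) = 0.932.

Power ≈ 0.932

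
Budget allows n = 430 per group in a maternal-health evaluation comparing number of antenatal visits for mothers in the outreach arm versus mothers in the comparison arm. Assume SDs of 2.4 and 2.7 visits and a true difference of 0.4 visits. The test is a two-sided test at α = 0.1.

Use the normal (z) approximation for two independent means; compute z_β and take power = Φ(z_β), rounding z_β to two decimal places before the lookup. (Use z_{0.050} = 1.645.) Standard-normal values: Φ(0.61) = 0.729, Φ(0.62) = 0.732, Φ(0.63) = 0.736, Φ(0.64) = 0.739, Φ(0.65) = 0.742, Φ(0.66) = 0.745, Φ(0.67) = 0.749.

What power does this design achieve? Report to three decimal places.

z_β = δ·√(n/(σ₁²+σ₂²)) − z_{α/2}
    = 0.4 · √(430/13.05) − 1.645
    = 0.4 · 5.74023 − 1.645
    = 2.2961 − 1.645 = 0.6511 → 0.65
Power = Φ(0.65) = 0.742.

Power ≈ 0.742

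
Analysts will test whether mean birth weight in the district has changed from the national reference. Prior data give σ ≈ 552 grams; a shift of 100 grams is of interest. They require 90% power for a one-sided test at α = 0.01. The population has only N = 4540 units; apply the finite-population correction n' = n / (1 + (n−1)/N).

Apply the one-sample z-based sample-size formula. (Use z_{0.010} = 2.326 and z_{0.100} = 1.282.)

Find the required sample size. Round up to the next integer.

n = 365

n = (z_α + z_β)² · σ² / δ²
  = (2.326 + 1.282)² · 552² / 100²
  = 13.0177 · 304704 / 10000
  = 396.65
Finite-population correction (N = 4540): 396.65 / (1 + (396.65 − 1)/4540) = 364.86.
Round up → n = 365.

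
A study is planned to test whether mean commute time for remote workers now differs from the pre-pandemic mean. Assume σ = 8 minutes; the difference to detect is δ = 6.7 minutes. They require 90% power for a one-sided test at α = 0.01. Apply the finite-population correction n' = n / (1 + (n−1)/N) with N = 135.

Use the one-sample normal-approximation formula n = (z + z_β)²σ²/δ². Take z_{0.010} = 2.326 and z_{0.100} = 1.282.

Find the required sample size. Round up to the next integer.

n = 17

n = (z_α + z_β)² · σ² / δ²
  = (2.326 + 1.282)² · 8² / 6.7²
  = 13.0177 · 64 / 44.89
  = 18.56
Finite-population correction (N = 135): 18.56 / (1 + (18.56 − 1)/135) = 16.42.
Round up → n = 17.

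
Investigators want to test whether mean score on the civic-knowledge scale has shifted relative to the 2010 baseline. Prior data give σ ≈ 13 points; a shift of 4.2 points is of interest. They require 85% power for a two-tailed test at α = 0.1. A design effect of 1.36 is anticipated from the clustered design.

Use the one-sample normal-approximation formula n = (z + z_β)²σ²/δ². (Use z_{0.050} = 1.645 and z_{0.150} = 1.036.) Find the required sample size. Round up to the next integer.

n = 94

n = (z_{α/2} + z_β)² · σ² / δ²
  = (1.645 + 1.036)² · 13² / 4.2²
  = 7.1878 · 169 / 17.64
  = 68.86
Design effect: 1.36 × 68.86 = 93.65.
Round up → n = 94.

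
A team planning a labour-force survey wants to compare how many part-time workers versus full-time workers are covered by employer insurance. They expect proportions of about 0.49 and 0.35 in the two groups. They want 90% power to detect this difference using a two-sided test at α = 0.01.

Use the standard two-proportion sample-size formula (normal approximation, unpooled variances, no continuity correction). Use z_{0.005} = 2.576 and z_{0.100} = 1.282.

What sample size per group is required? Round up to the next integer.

n = (z_{α/2} + z_β)² · [p₁(1−p₁) + p₂(1−p₂)] / (p₁ − p₂)²
  = (2.576 + 1.282)² · (0.49·0.51 + 0.35·0.65) / (0.14)²
  = (3.858)² · (0.2499 + 0.2275) / 0.0196
  = 14.8842 · 0.4774 / 0.0196
  = 362.54
Round up → n = 363 per group.

n = 363 per group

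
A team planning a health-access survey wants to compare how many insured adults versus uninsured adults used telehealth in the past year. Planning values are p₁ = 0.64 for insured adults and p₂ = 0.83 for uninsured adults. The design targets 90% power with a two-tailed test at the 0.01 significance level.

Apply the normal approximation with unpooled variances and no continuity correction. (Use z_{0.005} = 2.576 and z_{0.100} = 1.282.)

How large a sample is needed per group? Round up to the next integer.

n = (z_{α/2} + z_β)² · [p₁(1−p₁) + p₂(1−p₂)] / (p₁ − p₂)²
  = (2.576 + 1.282)² · (0.64·0.36 + 0.83·0.17) / (-0.19)²
  = (3.858)² · (0.2304 + 0.1411) / 0.0361
  = 14.8842 · 0.3715 / 0.0361
  = 153.17
Round up → n = 154 per group.

n = 154 per group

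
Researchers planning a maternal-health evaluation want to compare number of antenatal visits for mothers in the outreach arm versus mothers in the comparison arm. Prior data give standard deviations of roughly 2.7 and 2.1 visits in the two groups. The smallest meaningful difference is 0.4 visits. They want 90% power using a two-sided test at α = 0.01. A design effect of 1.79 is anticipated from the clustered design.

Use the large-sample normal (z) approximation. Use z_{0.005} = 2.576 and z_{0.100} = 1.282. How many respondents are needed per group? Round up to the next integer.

n = 1949 per group

n = (z_{α/2} + z_β)² · (σ₁² + σ₂²) / δ²
  = (2.576 + 1.282)² · (2.7² + 2.1² = 11.7) / 0.4²
  = 14.8842 · 11.7 / 0.16
  = 1088.40
Design effect: 1.79 × 1088.40 = 1948.24.
Round up → n = 1949 per group.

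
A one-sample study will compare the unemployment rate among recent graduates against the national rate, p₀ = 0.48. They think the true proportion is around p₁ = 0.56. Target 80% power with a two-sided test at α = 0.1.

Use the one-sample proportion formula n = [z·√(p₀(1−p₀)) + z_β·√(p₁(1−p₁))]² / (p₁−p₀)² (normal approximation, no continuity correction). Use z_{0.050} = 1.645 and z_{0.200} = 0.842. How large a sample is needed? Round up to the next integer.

n = [z_{α/2}·√(p₀q₀) + z_β·√(p₁q₁)]² / (p₁ − p₀)²
  = [1.645·√(0.48·0.52) + 0.842·√(0.56·0.44)]² / (0.08)²
  = [1.645·0.4996 + 0.842·0.4964]² / 0.0064
  = [1.2398]² / 0.0064
  = 240.17
Round up → n = 241.

n = 241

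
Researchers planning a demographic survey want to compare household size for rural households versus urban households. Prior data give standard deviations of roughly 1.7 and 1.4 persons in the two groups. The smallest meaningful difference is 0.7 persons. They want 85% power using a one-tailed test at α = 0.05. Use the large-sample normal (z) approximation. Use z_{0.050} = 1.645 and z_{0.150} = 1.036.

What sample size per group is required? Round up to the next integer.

n = 72 per group

n = (z_α + z_β)² · (σ₁² + σ₂²) / δ²
  = (1.645 + 1.036)² · (1.7² + 1.4² = 4.85) / 0.7²
  = 7.1878 · 4.85 / 0.49
  = 71.14
Round up → n = 72 per group.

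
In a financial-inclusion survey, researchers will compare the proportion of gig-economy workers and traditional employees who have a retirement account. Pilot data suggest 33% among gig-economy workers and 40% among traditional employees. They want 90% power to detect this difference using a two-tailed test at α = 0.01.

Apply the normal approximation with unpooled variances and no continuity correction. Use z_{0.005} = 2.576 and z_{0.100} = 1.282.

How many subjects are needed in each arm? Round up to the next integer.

n = (z_{α/2} + z_β)² · [p₁(1−p₁) + p₂(1−p₂)] / (p₁ − p₂)²
  = (2.576 + 1.282)² · (0.33·0.67 + 0.40·0.60) / (-0.07)²
  = (3.858)² · (0.2211 + 0.2400) / 0.0049
  = 14.8842 · 0.4611 / 0.0049
  = 1400.63
Round up → n = 1401 per group.

n = 1401 per group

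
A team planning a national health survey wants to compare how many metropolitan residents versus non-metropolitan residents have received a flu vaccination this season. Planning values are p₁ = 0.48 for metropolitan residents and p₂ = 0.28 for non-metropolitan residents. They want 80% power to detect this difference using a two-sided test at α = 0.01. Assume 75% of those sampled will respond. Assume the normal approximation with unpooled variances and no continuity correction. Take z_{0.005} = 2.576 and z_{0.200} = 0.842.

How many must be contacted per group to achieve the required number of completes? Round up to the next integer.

n = (z_{α/2} + z_β)² · [p₁(1−p₁) + p₂(1−p₂)] / (p₁ − p₂)²
  = (2.576 + 0.842)² · (0.48·0.52 + 0.28·0.72) / (0.20)²
  = (3.418)² · (0.2496 + 0.2016) / 0.0400
  = 11.6827 · 0.4512 / 0.0400
  = 131.78
Adjust for 75% response: 131.78 / 0.75 = 175.71.
Round up → n = 176 per group.

n = 176 per group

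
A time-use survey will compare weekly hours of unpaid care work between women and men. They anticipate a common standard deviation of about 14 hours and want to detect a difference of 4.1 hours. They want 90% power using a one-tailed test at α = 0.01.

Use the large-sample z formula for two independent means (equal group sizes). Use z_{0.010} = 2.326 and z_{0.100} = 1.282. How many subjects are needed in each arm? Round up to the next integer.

n = 304 per group

n = (z_α + z_β)² · (σ₁² + σ₂²) / δ²
  = (2.326 + 1.282)² · (2·14² = 392) / 4.1²
  = 13.0177 · 392 / 16.81
  = 303.56
Round up → n = 304 per group.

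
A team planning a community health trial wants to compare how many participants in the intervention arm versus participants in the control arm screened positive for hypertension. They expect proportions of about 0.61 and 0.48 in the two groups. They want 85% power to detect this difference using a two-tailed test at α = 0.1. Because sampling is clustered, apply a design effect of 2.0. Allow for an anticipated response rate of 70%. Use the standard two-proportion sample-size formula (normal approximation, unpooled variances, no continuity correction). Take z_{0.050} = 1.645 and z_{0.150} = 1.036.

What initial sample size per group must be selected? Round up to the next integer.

n = 593 per group

n = (z_{α/2} + z_β)² · [p₁(1−p₁) + p₂(1−p₂)] / (p₁ − p₂)²
  = (1.645 + 1.036)² · (0.61·0.39 + 0.48·0.52) / (0.13)²
  = (2.681)² · (0.2379 + 0.2496) / 0.0169
  = 7.1878 · 0.4875 / 0.0169
  = 207.34
Design effect: 2.0 × 207.34 = 414.68.
Adjust for 70% response: 414.68 / 0.70 = 592.40.
Round up → n = 593 per group.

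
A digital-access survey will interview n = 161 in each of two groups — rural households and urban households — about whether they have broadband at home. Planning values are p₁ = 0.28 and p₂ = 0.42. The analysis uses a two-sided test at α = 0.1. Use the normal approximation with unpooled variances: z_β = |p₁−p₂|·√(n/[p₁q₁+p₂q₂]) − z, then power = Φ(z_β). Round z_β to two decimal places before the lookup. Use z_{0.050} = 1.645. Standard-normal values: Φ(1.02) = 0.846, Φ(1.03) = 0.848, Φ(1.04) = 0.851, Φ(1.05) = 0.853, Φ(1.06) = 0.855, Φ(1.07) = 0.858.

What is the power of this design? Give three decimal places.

z_β = |p₁−p₂|·√(n/[p₁q₁+p₂q₂]) − z_{α/2}
    = 0.14 · √(161/0.4452) − 1.645
    = 0.14 · 19.0167 − 1.645
    = 2.6623 − 1.645 = 1.0173 → 1.02
Power = Φ(1.02) = 0.846.

Power ≈ 0.846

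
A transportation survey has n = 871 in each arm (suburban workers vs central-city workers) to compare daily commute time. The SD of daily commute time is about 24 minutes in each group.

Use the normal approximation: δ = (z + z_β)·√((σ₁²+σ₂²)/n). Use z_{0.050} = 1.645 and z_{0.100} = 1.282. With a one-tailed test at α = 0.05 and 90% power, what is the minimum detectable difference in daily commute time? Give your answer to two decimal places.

δ = (z_α + z_β) · √((σ₁²+σ₂²)/n)
  = (1.645 + 1.282) · √(1152/871)
  = 2.927 · √1.3226
  = 2.927 · 1.1501
  = 3.3662

Minimum detectable difference ≈ 3.37 minutes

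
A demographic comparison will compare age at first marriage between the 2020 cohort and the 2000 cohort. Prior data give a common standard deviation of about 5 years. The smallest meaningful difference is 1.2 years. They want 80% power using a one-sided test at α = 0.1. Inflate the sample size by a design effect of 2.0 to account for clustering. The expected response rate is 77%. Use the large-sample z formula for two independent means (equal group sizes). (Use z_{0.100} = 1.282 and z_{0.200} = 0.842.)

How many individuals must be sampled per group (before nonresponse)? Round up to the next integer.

n = (z_α + z_β)² · (σ₁² + σ₂²) / δ²
  = (1.282 + 0.842)² · (2·5² = 50) / 1.2²
  = 4.5114 · 50 / 1.44
  = 156.65
Design effect: 2.0 × 156.65 = 313.29.
Adjust for 77% response: 313.29 / 0.77 = 406.87.
Round up → n = 407 per group.

n = 407 per group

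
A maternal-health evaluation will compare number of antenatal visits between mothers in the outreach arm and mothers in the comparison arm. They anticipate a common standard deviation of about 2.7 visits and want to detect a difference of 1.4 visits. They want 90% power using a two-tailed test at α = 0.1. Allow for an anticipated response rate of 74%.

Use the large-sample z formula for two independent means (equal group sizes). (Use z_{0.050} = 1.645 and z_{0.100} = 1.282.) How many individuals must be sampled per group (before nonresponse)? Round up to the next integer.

n = (z_{α/2} + z_β)² · (σ₁² + σ₂²) / δ²
  = (1.645 + 1.282)² · (2·2.7² = 14.58) / 1.4²
  = 8.5673 · 14.58 / 1.96
  = 63.73
Adjust for 74% response: 63.73 / 0.74 = 86.12.
Round up → n = 87 per group.

n = 87 per group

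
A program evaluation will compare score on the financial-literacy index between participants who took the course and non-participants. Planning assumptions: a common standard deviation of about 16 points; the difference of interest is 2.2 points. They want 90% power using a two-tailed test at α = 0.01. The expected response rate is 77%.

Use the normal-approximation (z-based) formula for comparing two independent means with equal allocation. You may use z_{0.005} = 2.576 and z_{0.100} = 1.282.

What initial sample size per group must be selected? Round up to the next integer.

n = (z_{α/2} + z_β)² · (σ₁² + σ₂²) / δ²
  = (2.576 + 1.282)² · (2·16² = 512) / 2.2²
  = 14.8842 · 512 / 4.84
  = 1574.52
Adjust for 77% response: 1574.52 / 0.77 = 2044.84.
Round up → n = 2045 per group.

n = 2045 per group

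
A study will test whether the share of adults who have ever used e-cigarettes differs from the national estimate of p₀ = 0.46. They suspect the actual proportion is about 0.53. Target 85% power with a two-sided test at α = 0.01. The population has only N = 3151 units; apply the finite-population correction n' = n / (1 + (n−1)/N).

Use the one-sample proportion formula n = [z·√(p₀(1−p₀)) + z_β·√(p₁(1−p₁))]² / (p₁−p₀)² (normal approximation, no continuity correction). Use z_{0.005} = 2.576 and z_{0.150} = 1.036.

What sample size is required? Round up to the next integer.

n = 548

n = [z_{α/2}·√(p₀q₀) + z_β·√(p₁q₁)]² / (p₁ − p₀)²
  = [2.576·√(0.46·0.54) + 1.036·√(0.53·0.47)]² / (0.07)²
  = [2.576·0.4984 + 1.036·0.4991]² / 0.0049
  = [1.8009]² / 0.0049
  = 661.91
Finite-population correction (N = 3151): 661.91 / (1 + (661.91 − 1)/3151) = 547.15.
Round up → n = 548.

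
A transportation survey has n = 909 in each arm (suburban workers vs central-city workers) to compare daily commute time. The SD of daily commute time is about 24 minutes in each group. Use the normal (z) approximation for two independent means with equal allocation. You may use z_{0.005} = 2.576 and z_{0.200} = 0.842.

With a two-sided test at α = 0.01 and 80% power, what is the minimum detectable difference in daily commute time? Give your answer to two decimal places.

Minimum detectable difference ≈ 3.85 minutes

δ = (z_{α/2} + z_β) · √((σ₁²+σ₂²)/n)
  = (2.576 + 0.842) · √(1152/909)
  = 3.418 · √1.2673
  = 3.418 · 1.1258
  = 3.8478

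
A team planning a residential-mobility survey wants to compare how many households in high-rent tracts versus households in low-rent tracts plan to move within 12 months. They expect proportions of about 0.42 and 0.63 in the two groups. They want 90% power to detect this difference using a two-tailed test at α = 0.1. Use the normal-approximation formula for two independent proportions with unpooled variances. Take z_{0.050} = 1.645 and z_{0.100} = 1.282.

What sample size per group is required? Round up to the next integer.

n = 93 per group

n = (z_{α/2} + z_β)² · [p₁(1−p₁) + p₂(1−p₂)] / (p₁ − p₂)²
  = (1.645 + 1.282)² · (0.42·0.58 + 0.63·0.37) / (-0.21)²
  = (2.927)² · (0.2436 + 0.2331) / 0.0441
  = 8.5673 · 0.4767 / 0.0441
  = 92.61
Round up → n = 93 per group.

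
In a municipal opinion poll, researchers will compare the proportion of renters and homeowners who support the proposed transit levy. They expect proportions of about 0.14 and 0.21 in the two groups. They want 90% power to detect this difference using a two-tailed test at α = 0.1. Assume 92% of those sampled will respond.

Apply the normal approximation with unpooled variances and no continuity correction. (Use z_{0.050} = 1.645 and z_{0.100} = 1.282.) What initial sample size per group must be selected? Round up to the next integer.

n = (z_{α/2} + z_β)² · [p₁(1−p₁) + p₂(1−p₂)] / (p₁ − p₂)²
  = (1.645 + 1.282)² · (0.14·0.86 + 0.21·0.79) / (-0.07)²
  = (2.927)² · (0.1204 + 0.1659) / 0.0049
  = 8.5673 · 0.2863 / 0.0049
  = 500.58
Adjust for 92% response: 500.58 / 0.92 = 544.11.
Round up → n = 545 per group.

n = 545 per group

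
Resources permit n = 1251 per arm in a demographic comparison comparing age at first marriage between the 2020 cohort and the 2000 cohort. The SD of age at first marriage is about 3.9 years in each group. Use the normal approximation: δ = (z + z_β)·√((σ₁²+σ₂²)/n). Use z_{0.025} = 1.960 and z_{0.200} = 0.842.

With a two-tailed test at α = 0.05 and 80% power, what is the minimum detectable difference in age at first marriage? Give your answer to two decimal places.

δ = (z_{α/2} + z_β) · √((σ₁²+σ₂²)/n)
  = (1.960 + 0.842) · √(30.42/1251)
  = 2.802 · √0.02432
  = 2.802 · 0.1559
  = 0.4369

Minimum detectable difference ≈ 0.44 years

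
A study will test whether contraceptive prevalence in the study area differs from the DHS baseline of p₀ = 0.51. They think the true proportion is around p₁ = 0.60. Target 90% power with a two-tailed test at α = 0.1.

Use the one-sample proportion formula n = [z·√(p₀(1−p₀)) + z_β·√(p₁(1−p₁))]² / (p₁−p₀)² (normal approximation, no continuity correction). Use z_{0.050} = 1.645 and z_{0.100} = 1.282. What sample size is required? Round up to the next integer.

n = 260

n = [z_{α/2}·√(p₀q₀) + z_β·√(p₁q₁)]² / (p₁ − p₀)²
  = [1.645·√(0.51·0.49) + 1.282·√(0.60·0.40)]² / (0.09)²
  = [1.645·0.4999 + 1.282·0.4899]² / 0.0081
  = [1.4504]² / 0.0081
  = 259.71
Round up → n = 260.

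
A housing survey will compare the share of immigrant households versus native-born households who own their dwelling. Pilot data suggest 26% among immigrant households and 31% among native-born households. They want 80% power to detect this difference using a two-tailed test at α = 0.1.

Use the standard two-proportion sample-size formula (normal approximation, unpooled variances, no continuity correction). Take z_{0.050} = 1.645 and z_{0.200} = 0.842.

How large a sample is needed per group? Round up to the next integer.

n = 1006 per group

n = (z_{α/2} + z_β)² · [p₁(1−p₁) + p₂(1−p₂)] / (p₁ − p₂)²
  = (1.645 + 0.842)² · (0.26·0.74 + 0.31·0.69) / (-0.05)²
  = (2.487)² · (0.1924 + 0.2139) / 0.0025
  = 6.1852 · 0.4063 / 0.0025
  = 1005.21
Round up → n = 1006 per group.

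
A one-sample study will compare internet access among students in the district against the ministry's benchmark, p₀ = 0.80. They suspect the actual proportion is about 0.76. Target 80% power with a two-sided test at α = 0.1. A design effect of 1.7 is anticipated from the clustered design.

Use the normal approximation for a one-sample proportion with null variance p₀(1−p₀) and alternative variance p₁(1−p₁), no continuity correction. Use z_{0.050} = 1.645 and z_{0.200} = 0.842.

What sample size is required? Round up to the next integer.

n = 1101

n = [z_{α/2}·√(p₀q₀) + z_β·√(p₁q₁)]² / (p₁ − p₀)²
  = [1.645·√(0.80·0.20) + 0.842·√(0.76·0.24)]² / (-0.04)²
  = [1.645·0.4000 + 0.842·0.4271]² / 0.0016
  = [1.0176]² / 0.0016
  = 647.20
Design effect: 1.7 × 647.20 = 1100.24.
Round up → n = 1101.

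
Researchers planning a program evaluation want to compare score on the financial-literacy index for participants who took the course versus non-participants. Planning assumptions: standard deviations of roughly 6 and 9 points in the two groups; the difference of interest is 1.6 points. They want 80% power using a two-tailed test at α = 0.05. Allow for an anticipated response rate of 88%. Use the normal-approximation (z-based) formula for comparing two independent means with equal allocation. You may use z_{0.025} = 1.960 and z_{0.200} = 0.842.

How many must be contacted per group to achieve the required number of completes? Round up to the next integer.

n = (z_{α/2} + z_β)² · (σ₁² + σ₂²) / δ²
  = (1.960 + 0.842)² · (6² + 9² = 117) / 1.6²
  = 7.8512 · 117 / 2.56
  = 358.82
Adjust for 88% response: 358.82 / 0.88 = 407.76.
Round up → n = 408 per group.

n = 408 per group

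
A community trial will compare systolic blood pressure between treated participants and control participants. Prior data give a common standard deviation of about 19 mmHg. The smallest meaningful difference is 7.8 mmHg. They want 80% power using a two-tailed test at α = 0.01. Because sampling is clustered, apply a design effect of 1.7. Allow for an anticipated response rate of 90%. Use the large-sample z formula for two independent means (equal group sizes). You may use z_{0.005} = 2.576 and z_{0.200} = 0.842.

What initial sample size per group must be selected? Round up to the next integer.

n = 262 per group

n = (z_{α/2} + z_β)² · (σ₁² + σ₂²) / δ²
  = (2.576 + 0.842)² · (2·19² = 722) / 7.8²
  = 11.6827 · 722 / 60.84
  = 138.64
Design effect: 1.7 × 138.64 = 235.69.
Adjust for 90% response: 235.69 / 0.90 = 261.88.
Round up → n = 262 per group.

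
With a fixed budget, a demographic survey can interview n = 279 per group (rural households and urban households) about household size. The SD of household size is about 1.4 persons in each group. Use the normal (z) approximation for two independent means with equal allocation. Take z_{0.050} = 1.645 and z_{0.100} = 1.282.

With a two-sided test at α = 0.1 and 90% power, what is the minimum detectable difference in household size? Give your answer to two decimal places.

Minimum detectable difference ≈ 0.35 persons

δ = (z_{α/2} + z_β) · √((σ₁²+σ₂²)/n)
  = (1.645 + 1.282) · √(3.92/279)
  = 2.927 · √0.01405
  = 2.927 · 0.1185
  = 0.3469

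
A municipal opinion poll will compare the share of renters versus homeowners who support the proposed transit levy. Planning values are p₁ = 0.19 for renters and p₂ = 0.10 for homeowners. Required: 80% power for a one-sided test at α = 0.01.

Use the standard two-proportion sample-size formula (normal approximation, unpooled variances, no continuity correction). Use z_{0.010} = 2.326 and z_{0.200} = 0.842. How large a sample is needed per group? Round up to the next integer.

n = 303 per group

n = (z_α + z_β)² · [p₁(1−p₁) + p₂(1−p₂)] / (p₁ − p₂)²
  = (2.326 + 0.842)² · (0.19·0.81 + 0.10·0.90) / (0.09)²
  = (3.168)² · (0.1539 + 0.0900) / 0.0081
  = 10.0362 · 0.2439 / 0.0081
  = 302.20
Round up → n = 303 per group.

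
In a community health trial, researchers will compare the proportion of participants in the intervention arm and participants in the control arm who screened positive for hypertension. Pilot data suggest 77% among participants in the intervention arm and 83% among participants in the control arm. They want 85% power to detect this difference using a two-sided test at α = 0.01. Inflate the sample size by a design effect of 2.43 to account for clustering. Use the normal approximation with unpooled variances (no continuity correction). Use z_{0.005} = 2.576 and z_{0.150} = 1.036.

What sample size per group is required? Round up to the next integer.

n = (z_{α/2} + z_β)² · [p₁(1−p₁) + p₂(1−p₂)] / (p₁ − p₂)²
  = (2.576 + 1.036)² · (0.77·0.23 + 0.83·0.17) / (-0.06)²
  = (3.612)² · (0.1771 + 0.1411) / 0.0036
  = 13.0465 · 0.3182 / 0.0036
  = 1153.17
Design effect: 2.43 × 1153.17 = 2802.20.
Round up → n = 2803 per group.

n = 2803 per group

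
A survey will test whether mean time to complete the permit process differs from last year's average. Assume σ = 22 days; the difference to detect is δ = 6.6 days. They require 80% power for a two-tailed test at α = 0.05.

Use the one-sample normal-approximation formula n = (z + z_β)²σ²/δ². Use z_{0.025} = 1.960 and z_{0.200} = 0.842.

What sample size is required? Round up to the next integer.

n = 88

n = (z_{α/2} + z_β)² · σ² / δ²
  = (1.960 + 0.842)² · 22² / 6.6²
  = 7.8512 · 484 / 43.56
  = 87.24
Round up → n = 88.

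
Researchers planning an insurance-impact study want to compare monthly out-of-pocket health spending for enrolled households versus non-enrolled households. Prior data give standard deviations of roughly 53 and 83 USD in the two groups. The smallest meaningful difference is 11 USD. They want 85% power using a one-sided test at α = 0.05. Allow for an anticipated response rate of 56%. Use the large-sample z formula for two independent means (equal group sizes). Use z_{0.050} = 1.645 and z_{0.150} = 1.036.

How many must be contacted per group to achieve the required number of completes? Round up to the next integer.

n = (z_α + z_β)² · (σ₁² + σ₂²) / δ²
  = (1.645 + 1.036)² · (53² + 83² = 9698) / 11²
  = 7.1878 · 9698 / 121
  = 576.09
Adjust for 56% response: 576.09 / 0.56 = 1028.73.
Round up → n = 1029 per group.

n = 1029 per group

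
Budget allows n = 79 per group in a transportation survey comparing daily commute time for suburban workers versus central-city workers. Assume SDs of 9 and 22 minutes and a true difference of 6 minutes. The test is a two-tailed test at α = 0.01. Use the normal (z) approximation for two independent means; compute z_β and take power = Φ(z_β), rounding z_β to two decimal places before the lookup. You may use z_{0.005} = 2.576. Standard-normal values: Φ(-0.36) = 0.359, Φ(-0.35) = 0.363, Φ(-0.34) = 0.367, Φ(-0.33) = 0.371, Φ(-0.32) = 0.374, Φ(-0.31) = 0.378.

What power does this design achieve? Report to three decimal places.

z_β = δ·√(n/(σ₁²+σ₂²)) − z_{α/2}
    = 6 · √(79/565) − 2.576
    = 6 · 0.37393 − 2.576
    = 2.2436 − 2.576 = -0.3324 → -0.33
Power = Φ(-0.33) = 0.371.

Power ≈ 0.371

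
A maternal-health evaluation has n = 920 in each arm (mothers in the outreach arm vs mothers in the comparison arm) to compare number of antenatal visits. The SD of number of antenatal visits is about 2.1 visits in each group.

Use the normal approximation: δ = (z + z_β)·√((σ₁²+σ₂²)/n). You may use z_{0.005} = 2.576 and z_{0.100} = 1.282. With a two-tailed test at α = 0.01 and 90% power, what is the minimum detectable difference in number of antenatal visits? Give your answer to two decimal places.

δ = (z_{α/2} + z_β) · √((σ₁²+σ₂²)/n)
  = (2.576 + 1.282) · √(8.82/920)
  = 3.858 · √0.00959
  = 3.858 · 0.0979
  = 0.3777

Minimum detectable difference ≈ 0.38 visits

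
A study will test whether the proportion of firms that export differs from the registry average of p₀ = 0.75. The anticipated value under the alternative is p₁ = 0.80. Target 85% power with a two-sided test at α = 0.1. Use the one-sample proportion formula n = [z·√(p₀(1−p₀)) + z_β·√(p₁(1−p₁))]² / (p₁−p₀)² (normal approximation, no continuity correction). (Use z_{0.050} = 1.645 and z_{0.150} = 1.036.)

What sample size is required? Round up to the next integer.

n = 508

n = [z_{α/2}·√(p₀q₀) + z_β·√(p₁q₁)]² / (p₁ − p₀)²
  = [1.645·√(0.75·0.25) + 1.036·√(0.80·0.20)]² / (0.05)²
  = [1.645·0.4330 + 1.036·0.4000]² / 0.0025
  = [1.1267]² / 0.0025
  = 507.79
Round up → n = 508.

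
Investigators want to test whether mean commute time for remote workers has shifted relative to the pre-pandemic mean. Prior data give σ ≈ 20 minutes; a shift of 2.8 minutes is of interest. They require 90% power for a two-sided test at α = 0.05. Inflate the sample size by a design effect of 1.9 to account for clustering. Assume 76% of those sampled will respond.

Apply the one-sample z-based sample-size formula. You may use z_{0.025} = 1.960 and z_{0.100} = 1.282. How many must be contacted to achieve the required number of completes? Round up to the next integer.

n = 1341

n = (z_{α/2} + z_β)² · σ² / δ²
  = (1.960 + 1.282)² · 20² / 2.8²
  = 10.5106 · 400 / 7.84
  = 536.25
Design effect: 1.9 × 536.25 = 1018.88.
Adjust for 76% response: 1018.88 / 0.76 = 1340.63.
Round up → n = 1341.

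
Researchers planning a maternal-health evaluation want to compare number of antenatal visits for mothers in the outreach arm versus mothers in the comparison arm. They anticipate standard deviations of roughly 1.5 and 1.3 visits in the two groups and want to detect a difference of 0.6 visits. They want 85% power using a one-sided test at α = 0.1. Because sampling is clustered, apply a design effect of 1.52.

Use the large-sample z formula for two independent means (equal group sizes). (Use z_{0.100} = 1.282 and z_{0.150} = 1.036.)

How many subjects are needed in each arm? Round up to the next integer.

n = (z_α + z_β)² · (σ₁² + σ₂²) / δ²
  = (1.282 + 1.036)² · (1.5² + 1.3² = 3.94) / 0.6²
  = 5.3731 · 3.94 / 0.36
  = 58.81
Design effect: 1.52 × 58.81 = 89.38.
Round up → n = 90 per group.

n = 90 per group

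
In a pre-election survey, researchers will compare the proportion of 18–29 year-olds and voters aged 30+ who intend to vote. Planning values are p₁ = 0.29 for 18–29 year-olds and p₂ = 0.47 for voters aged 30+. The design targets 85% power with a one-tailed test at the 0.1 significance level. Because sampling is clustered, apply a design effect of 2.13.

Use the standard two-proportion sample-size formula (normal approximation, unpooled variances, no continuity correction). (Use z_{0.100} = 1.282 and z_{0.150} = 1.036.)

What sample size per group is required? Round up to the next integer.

n = (z_α + z_β)² · [p₁(1−p₁) + p₂(1−p₂)] / (p₁ − p₂)²
  = (1.282 + 1.036)² · (0.29·0.71 + 0.47·0.53) / (-0.18)²
  = (2.318)² · (0.2059 + 0.2491) / 0.0324
  = 5.3731 · 0.4550 / 0.0324
  = 75.46
Design effect: 2.13 × 75.46 = 160.72.
Round up → n = 161 per group.

n = 161 per group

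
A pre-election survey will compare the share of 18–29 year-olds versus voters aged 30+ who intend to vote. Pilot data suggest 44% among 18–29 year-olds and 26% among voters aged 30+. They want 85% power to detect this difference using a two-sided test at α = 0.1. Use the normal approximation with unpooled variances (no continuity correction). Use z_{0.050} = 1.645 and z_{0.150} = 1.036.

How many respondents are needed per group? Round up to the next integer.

n = 98 per group

n = (z_{α/2} + z_β)² · [p₁(1−p₁) + p₂(1−p₂)] / (p₁ − p₂)²
  = (1.645 + 1.036)² · (0.44·0.56 + 0.26·0.74) / (0.18)²
  = (2.681)² · (0.2464 + 0.1924) / 0.0324
  = 7.1878 · 0.4388 / 0.0324
  = 97.35
Round up → n = 98 per group.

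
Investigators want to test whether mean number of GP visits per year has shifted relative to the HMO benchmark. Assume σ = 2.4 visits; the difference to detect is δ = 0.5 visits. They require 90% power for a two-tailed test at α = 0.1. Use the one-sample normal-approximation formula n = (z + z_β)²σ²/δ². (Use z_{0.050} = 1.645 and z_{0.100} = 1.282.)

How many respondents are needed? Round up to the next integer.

n = 198

n = (z_{α/2} + z_β)² · σ² / δ²
  = (1.645 + 1.282)² · 2.4² / 0.5²
  = 8.5673 · 5.76 / 0.25
  = 197.39
Round up → n = 198.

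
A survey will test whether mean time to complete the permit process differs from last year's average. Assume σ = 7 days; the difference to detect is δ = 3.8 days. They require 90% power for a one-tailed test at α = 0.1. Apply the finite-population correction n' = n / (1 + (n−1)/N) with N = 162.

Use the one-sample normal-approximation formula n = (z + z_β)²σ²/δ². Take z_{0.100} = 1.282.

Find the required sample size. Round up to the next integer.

n = (z_α + z_β)² · σ² / δ²
  = (1.282 + 1.282)² · 7² / 3.8²
  = 6.5741 · 49 / 14.44
  = 22.31
Finite-population correction (N = 162): 22.31 / (1 + (22.31 − 1)/162) = 19.72.
Round up → n = 20.

n = 20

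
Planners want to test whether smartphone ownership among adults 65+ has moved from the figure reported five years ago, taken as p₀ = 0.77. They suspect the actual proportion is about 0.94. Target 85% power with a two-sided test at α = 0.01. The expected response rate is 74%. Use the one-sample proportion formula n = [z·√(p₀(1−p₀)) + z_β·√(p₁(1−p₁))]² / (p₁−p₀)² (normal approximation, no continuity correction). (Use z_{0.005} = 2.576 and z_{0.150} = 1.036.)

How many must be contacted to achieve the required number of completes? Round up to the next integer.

n = [z_{α/2}·√(p₀q₀) + z_β·√(p₁q₁)]² / (p₁ − p₀)²
  = [2.576·√(0.77·0.23) + 1.036·√(0.94·0.06)]² / (0.17)²
  = [2.576·0.4208 + 1.036·0.2375]² / 0.0289
  = [1.3301]² / 0.0289
  = 61.22
Adjust for 74% response: 61.22 / 0.74 = 82.73.
Round up → n = 83.

n = 83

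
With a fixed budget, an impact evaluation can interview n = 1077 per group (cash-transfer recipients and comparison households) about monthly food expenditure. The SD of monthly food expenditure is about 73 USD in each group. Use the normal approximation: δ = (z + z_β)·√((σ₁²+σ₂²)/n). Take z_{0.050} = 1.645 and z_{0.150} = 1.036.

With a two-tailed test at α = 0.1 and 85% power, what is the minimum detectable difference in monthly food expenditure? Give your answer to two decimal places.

Minimum detectable difference ≈ 8.43 USD

δ = (z_{α/2} + z_β) · √((σ₁²+σ₂²)/n)
  = (1.645 + 1.036) · √(10658/1077)
  = 2.681 · √9.896
  = 2.681 · 3.1458
  = 8.4339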